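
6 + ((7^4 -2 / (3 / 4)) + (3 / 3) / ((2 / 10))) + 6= 7246 / 3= 2415.33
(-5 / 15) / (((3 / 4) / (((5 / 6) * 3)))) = -1.11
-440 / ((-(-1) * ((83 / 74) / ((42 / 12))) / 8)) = -10984.10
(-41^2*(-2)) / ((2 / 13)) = 21853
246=246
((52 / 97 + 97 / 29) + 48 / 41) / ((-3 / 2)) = -388414 / 115333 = -3.37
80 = 80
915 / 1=915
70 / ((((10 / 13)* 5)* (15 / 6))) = 182 / 25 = 7.28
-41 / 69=-0.59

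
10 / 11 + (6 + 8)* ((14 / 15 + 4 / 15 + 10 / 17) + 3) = 67.94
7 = 7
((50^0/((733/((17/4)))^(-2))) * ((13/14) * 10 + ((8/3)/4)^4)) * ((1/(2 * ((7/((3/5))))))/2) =11556011812/1911735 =6044.78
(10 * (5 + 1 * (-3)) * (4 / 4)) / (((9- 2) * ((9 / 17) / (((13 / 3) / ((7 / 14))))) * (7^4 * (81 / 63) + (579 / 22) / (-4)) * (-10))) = -77792 / 51233553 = -0.00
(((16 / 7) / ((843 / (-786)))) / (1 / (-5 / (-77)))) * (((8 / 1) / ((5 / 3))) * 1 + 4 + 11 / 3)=-71264 / 41307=-1.73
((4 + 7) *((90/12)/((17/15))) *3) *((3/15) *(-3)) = -4455/34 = -131.03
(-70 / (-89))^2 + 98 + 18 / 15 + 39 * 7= 372.82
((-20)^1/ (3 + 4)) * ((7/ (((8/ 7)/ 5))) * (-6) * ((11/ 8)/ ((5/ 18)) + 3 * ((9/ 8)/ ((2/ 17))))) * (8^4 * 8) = 578672640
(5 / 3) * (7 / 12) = 35 / 36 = 0.97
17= 17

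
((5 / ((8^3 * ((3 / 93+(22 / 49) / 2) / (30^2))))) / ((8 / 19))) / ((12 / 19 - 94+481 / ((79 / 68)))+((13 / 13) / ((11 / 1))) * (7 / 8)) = 1021122795 / 4028347648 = 0.25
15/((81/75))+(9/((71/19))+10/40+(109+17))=364351/2556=142.55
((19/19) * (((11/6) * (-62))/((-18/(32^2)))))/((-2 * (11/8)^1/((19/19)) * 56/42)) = -1763.56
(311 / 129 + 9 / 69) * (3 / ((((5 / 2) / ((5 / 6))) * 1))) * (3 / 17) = 7540 / 16813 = 0.45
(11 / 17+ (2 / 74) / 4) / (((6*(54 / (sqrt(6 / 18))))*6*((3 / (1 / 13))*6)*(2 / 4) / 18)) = 1645*sqrt(3) / 95376528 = 0.00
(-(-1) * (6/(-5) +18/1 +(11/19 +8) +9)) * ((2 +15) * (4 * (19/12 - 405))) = -268782002/285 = -943094.74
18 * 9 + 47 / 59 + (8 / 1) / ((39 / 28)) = 387811 / 2301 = 168.54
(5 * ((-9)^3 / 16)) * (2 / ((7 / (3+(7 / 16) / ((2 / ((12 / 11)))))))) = -1038825 / 4928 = -210.80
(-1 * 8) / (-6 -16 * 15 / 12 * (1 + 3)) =4 / 43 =0.09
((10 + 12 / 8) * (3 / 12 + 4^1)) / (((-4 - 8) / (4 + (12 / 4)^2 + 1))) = -2737 / 48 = -57.02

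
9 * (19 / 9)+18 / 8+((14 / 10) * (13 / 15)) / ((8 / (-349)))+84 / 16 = -15859 / 600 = -26.43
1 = 1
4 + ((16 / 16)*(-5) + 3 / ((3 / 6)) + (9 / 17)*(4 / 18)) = 87 / 17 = 5.12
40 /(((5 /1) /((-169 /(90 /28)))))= -18928 /45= -420.62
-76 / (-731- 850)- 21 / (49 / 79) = -33.81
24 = 24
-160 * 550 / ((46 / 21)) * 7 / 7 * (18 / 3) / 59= -5544000 / 1357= -4085.48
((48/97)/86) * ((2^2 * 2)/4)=48/4171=0.01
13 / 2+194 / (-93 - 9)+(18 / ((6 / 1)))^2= 1387 / 102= 13.60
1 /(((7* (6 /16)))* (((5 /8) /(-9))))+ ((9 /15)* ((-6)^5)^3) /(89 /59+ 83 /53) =-3087563738399808 /33649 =-91757964230.73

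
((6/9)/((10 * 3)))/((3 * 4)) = 1/540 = 0.00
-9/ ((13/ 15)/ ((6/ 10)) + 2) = -81/ 31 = -2.61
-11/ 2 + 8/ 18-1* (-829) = 14831/ 18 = 823.94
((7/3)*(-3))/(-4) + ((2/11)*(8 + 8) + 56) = 2669/44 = 60.66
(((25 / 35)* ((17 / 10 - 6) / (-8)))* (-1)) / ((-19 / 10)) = 0.20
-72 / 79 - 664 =-52528 / 79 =-664.91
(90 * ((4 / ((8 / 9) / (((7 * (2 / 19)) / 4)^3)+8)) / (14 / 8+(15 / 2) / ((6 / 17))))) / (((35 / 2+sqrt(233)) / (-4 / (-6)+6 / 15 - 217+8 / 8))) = -2090022480 / 390585701+119429856 * sqrt(233) / 390585701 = -0.68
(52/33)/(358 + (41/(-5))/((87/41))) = 7540/1694539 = 0.00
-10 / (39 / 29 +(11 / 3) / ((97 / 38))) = -84390 / 23471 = -3.60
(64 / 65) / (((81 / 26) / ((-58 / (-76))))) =1856 / 7695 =0.24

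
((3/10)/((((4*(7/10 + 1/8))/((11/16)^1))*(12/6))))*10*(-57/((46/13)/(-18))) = 33345/368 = 90.61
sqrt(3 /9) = 0.58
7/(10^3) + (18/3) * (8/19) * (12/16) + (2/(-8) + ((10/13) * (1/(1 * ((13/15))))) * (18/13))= 120248451/41743000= 2.88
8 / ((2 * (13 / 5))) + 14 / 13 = 34 / 13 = 2.62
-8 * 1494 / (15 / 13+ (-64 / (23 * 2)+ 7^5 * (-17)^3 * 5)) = 446706 / 15430790327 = 0.00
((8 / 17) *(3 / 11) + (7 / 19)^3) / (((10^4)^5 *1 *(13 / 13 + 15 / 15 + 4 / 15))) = 686271 / 872190440000000000000000000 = 0.00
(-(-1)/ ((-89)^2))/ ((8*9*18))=0.00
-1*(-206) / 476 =103 / 238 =0.43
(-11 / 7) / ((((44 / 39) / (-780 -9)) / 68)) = 523107 / 7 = 74729.57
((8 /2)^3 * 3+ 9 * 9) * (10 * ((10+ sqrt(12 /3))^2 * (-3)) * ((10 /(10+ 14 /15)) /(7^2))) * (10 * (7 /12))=-5265000 /41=-128414.63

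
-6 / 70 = -3 / 35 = -0.09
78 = 78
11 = 11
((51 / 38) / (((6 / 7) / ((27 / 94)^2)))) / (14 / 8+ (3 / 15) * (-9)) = -433755 / 167884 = -2.58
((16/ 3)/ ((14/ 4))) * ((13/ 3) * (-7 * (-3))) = 416/ 3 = 138.67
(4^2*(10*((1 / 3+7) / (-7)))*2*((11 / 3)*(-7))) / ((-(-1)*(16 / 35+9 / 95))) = 51497600 / 3303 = 15591.16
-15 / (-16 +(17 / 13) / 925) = 180375 / 192383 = 0.94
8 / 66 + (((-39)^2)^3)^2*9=3677322623706198260941 / 33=111434018900187826089.12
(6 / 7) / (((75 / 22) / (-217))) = -1364 / 25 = -54.56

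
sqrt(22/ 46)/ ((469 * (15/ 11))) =11 * sqrt(253)/ 161805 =0.00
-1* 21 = -21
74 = 74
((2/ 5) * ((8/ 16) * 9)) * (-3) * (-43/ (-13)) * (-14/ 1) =16254/ 65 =250.06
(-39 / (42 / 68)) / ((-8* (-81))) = -221 / 2268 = -0.10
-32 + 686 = 654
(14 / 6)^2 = 5.44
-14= -14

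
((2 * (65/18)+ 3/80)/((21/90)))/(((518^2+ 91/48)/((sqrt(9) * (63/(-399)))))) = -94086/1712992519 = -0.00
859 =859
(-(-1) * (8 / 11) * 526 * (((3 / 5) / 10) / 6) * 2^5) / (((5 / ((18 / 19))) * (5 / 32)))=19390464 / 130625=148.44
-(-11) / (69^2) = 11 / 4761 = 0.00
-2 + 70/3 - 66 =-134/3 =-44.67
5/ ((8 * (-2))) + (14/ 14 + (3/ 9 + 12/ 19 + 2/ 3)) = 705/ 304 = 2.32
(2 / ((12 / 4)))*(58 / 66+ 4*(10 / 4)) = 718 / 99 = 7.25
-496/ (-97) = 496/ 97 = 5.11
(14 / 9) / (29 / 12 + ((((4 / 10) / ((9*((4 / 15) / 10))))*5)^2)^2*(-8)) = -504 / 12499217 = -0.00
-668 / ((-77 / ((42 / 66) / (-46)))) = -334 / 2783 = -0.12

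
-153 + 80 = -73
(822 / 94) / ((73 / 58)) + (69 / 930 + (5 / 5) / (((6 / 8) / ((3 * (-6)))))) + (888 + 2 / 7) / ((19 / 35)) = 32724533907 / 20208590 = 1619.34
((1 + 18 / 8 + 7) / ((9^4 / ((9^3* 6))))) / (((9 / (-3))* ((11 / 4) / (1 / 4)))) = -41 / 198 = -0.21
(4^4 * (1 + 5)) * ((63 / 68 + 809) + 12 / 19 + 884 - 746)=470606208 / 323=1456985.16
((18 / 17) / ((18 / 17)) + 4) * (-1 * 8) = -40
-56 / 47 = -1.19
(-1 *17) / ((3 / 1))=-17 / 3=-5.67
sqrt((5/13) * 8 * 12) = 4 * sqrt(390)/13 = 6.08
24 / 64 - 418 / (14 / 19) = -31747 / 56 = -566.91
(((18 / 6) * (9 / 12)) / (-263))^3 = -729 / 1164252608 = -0.00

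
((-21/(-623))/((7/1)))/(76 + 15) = 3/56693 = 0.00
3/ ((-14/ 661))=-1983/ 14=-141.64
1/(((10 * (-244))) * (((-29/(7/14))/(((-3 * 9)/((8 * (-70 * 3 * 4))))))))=9/317004800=0.00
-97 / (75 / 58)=-5626 / 75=-75.01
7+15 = 22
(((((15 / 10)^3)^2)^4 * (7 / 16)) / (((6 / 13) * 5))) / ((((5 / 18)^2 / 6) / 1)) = 2081788113401451 / 8388608000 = 248168.48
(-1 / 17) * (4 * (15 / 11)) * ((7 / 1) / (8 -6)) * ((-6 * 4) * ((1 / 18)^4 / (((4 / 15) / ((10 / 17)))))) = 875 / 1544994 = 0.00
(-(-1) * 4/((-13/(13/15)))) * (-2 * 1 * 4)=32/15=2.13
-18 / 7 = -2.57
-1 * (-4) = 4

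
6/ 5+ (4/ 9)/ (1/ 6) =58/ 15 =3.87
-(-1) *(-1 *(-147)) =147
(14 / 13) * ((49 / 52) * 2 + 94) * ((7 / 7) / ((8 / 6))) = 52353 / 676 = 77.45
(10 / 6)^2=25 / 9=2.78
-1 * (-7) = 7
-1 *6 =-6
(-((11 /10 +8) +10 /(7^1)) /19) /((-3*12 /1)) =737 /47880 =0.02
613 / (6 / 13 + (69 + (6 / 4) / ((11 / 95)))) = 175318 / 23571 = 7.44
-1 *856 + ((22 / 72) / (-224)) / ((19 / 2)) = -65576459 / 76608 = -856.00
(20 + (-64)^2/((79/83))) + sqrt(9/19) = 4324.08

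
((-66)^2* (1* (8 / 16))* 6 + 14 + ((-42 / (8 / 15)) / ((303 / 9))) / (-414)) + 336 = 249360217 / 18584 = 13418.01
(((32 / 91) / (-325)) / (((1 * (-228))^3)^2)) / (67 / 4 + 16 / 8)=-1 / 2434361825734020000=-0.00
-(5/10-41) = 81/2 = 40.50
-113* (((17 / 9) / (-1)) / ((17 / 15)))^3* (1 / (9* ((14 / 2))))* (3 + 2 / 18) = 56500 / 2187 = 25.83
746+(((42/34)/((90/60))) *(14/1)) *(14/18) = 115510/153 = 754.97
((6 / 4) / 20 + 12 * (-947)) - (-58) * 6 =-440637 / 40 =-11015.92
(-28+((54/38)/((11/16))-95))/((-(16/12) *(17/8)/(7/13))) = 22.98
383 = 383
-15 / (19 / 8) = -120 / 19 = -6.32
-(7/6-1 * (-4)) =-31/6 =-5.17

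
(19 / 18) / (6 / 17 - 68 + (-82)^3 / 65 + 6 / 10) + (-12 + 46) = 5781752921 / 170052174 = 34.00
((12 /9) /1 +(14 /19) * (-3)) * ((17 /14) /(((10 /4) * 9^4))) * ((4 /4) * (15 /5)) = -170 /872613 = -0.00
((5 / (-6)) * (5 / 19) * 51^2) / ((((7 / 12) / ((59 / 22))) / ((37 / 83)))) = -141949575 / 121429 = -1168.99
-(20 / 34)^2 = -100 / 289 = -0.35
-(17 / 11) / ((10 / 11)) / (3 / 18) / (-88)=51 / 440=0.12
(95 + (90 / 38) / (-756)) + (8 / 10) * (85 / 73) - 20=8846263 / 116508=75.93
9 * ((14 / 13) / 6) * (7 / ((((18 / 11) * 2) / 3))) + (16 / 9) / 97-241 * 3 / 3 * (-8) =87994867 / 45396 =1938.38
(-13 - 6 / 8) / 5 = -11 / 4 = -2.75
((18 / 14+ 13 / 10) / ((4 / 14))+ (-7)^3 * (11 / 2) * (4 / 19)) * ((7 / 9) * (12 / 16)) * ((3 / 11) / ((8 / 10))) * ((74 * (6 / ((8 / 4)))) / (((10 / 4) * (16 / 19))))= -114592737 / 14080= -8138.69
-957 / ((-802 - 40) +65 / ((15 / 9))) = 87 / 73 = 1.19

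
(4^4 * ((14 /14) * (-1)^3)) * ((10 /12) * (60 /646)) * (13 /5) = -16640 /323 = -51.52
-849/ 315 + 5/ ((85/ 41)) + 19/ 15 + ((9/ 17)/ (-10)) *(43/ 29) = 31221/ 34510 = 0.90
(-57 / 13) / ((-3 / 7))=133 / 13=10.23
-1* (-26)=26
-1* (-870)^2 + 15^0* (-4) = -756904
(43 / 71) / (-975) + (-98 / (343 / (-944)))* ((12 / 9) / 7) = 174260293 / 3392025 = 51.37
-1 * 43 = -43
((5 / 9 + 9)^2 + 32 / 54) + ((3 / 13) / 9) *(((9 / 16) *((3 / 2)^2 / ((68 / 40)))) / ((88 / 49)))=4633204999 / 50409216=91.91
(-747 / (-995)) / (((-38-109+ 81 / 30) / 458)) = -228084 / 95719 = -2.38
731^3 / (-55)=-390617891 / 55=-7102143.47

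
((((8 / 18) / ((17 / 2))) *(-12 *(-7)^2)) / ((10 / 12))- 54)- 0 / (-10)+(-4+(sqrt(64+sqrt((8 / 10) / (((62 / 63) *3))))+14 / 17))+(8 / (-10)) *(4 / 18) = -14420 / 153+sqrt(155 *sqrt(6510)+1537600) / 155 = -86.22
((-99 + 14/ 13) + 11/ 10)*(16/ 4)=-25174/ 65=-387.29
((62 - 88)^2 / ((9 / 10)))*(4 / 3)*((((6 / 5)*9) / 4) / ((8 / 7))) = 2366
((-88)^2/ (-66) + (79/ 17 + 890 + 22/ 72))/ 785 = 475903/ 480420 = 0.99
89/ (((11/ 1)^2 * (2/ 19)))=1691/ 242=6.99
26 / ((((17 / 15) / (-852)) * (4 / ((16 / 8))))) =-166140 / 17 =-9772.94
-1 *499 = -499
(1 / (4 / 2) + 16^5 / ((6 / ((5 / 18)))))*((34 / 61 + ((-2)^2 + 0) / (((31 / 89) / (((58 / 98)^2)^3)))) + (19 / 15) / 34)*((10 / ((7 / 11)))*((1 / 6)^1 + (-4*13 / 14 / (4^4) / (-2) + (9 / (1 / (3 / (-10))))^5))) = -1008472240355219056713241413690673 / 8476943073374501006400000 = -118966499.08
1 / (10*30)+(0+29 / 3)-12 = -233 / 100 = -2.33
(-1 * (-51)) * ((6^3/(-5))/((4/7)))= -19278/5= -3855.60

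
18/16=9/8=1.12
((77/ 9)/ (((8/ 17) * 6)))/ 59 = 1309/ 25488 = 0.05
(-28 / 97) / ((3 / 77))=-7.41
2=2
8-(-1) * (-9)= -1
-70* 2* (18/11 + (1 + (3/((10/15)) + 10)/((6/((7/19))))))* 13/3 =-4024475/1881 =-2139.54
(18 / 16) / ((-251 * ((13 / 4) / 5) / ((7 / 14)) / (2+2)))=-45 / 3263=-0.01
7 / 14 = 1 / 2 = 0.50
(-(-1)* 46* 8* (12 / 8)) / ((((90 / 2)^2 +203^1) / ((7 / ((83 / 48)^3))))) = 106831872 / 318485359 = 0.34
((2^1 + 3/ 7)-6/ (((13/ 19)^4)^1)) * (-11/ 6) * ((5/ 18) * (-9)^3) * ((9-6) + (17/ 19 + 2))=-54598.55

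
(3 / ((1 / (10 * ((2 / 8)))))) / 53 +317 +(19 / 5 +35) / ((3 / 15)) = 54181 / 106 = 511.14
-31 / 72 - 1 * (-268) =19265 / 72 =267.57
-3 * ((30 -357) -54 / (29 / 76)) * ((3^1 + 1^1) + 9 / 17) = 3138597 / 493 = 6366.32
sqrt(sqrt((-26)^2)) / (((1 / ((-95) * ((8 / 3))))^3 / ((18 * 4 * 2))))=-7023616000 * sqrt(26) / 3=-11937851679.99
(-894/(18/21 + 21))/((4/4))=-2086/51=-40.90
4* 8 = 32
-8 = -8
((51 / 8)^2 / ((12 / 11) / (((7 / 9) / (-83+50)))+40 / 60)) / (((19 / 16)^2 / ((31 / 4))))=-1693251 / 345838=-4.90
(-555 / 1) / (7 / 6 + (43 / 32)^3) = -54558720 / 353209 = -154.47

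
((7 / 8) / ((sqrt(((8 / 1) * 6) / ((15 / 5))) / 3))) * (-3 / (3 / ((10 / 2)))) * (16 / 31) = -105 / 62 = -1.69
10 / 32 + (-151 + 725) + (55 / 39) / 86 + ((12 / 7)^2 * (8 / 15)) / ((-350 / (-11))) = 660777269059 / 1150422000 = 574.38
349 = 349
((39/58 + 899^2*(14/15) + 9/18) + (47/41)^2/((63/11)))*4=3017289.34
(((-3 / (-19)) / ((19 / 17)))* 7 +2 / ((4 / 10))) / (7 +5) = 1081 / 2166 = 0.50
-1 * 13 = -13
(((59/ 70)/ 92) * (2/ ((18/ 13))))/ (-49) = -767/ 2840040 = -0.00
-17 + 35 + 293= 311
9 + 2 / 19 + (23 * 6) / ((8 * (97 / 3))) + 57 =491261 / 7372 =66.64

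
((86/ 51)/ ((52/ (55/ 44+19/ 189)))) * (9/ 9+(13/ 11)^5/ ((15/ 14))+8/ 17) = 6531091895677/ 41168868020280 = 0.16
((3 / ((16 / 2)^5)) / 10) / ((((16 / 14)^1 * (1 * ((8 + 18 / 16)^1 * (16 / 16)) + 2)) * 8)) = 21 / 233308160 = 0.00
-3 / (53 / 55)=-165 / 53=-3.11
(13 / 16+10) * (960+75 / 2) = 345135 / 32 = 10785.47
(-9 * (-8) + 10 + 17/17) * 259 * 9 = 193473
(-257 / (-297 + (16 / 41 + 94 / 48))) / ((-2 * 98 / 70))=-632220 / 2029559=-0.31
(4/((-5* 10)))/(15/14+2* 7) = -28/5275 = -0.01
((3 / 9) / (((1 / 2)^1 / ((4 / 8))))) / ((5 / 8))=8 / 15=0.53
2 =2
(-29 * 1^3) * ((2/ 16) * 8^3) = -1856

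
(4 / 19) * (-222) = -888 / 19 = -46.74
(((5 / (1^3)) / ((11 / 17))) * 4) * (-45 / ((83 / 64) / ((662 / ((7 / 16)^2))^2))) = -28123367001292800 / 2192113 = -12829341827.40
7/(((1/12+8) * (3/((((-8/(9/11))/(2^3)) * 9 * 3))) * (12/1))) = -77/97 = -0.79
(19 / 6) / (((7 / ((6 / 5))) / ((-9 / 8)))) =-171 / 280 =-0.61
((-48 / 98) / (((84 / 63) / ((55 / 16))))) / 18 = -55 / 784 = -0.07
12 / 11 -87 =-945 / 11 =-85.91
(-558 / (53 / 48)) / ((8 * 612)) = -93 / 901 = -0.10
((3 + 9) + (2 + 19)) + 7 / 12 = 403 / 12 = 33.58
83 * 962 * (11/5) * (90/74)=213642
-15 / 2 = -7.50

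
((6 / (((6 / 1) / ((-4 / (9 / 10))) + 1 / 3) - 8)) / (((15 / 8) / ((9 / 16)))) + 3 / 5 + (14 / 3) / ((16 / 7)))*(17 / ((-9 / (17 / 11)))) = -7.13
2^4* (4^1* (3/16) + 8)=140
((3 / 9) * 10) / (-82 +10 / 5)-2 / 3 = -17 / 24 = -0.71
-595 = -595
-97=-97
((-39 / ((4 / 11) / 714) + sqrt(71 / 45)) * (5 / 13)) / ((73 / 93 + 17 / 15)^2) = -12736733625 / 1591328 + 72075 * sqrt(355) / 10343632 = -8003.71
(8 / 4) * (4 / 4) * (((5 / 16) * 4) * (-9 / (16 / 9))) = -405 / 32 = -12.66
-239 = -239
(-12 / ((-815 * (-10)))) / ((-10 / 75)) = 0.01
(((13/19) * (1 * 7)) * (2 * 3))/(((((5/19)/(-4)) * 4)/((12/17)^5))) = -135862272/7099285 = -19.14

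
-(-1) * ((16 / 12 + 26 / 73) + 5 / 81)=10355 / 5913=1.75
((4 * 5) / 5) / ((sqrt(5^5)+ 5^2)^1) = -1 / 25+ sqrt(5) / 25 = 0.05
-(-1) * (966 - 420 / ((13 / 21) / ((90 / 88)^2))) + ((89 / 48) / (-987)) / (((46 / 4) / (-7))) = 31384862723 / 122429736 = 256.35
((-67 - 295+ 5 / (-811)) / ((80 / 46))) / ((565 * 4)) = -6752501 / 73314400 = -0.09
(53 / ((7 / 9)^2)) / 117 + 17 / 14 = 2501 / 1274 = 1.96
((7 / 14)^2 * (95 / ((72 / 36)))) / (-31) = -95 / 248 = -0.38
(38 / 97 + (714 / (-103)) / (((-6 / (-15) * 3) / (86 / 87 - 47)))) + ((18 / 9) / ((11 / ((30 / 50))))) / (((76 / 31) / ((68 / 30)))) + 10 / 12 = 808780121481 / 3027772550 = 267.12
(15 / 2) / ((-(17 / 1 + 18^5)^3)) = -3 / 2698729084777710650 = -0.00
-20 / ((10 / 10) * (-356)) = 5 / 89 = 0.06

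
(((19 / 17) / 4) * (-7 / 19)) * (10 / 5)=-7 / 34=-0.21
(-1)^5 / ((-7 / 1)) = 0.14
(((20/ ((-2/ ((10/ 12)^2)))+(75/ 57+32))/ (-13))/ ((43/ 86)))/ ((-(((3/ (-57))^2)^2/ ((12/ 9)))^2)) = 128989267424656/ 1053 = 122496930127.88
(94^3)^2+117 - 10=689869781163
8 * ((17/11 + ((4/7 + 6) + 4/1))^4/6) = 1010334798828/35153041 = 28741.04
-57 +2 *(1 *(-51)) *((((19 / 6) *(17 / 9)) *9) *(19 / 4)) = -104557 / 4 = -26139.25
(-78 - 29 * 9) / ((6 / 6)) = -339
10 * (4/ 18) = 20/ 9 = 2.22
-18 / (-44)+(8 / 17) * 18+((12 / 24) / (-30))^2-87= -52590413 / 673200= -78.12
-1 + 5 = 4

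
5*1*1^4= 5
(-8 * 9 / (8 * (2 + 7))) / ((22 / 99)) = -9 / 2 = -4.50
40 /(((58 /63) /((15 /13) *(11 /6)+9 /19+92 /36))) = 1601110 /7163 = 223.53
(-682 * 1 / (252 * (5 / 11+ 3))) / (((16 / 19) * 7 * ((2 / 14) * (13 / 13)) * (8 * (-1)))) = 3751 / 32256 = 0.12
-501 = -501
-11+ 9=-2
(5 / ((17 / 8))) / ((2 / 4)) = 80 / 17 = 4.71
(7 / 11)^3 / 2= 343 / 2662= 0.13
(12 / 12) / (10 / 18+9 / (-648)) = 24 / 13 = 1.85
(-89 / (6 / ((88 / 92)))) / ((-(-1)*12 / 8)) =-1958 / 207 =-9.46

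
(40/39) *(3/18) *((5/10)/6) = 5/351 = 0.01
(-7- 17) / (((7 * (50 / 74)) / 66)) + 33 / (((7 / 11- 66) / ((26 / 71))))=-2993531442 / 8933575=-335.09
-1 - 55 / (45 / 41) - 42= -838 / 9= -93.11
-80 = -80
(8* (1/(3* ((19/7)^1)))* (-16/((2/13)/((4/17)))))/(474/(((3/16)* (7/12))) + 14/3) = -0.01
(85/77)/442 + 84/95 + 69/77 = 48439/27170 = 1.78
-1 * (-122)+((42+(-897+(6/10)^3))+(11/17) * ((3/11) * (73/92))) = -143231897/195500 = -732.64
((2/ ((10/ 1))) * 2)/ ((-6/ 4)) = -4/ 15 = -0.27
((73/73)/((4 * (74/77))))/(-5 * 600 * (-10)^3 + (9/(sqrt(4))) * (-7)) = 77/887990676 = 0.00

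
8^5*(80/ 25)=524288/ 5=104857.60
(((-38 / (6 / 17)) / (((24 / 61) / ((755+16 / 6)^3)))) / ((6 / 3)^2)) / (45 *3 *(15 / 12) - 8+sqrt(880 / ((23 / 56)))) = -143722139.87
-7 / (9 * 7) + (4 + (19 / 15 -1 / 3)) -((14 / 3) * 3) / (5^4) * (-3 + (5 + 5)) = 26243 / 5625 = 4.67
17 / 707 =0.02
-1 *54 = -54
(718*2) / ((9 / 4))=5744 / 9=638.22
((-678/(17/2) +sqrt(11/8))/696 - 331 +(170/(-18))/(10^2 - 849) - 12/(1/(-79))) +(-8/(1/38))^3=-186729294588145/6646626 +sqrt(22)/2784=-28093847.10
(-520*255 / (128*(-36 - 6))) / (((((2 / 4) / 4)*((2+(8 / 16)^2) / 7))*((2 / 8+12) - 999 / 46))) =-39100 / 603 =-64.84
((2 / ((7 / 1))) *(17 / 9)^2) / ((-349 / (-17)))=9826 / 197883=0.05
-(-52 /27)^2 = -2704 /729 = -3.71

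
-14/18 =-7/9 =-0.78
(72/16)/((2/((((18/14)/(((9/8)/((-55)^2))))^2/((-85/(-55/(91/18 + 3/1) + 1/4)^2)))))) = -195693436125/14297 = -13687727.22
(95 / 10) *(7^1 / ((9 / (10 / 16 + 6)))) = 7049 / 144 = 48.95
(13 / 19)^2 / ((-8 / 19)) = -169 / 152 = -1.11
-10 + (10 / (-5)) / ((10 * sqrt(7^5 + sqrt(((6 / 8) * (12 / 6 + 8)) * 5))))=-10 -sqrt(2) / (5 * sqrt(5 * sqrt(6) + 33614))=-10.00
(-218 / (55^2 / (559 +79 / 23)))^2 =65724551424 / 40005625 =1642.88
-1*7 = -7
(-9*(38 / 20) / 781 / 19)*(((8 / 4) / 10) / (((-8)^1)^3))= 9 / 19993600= 0.00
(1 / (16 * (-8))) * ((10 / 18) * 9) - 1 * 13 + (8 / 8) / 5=-8217 / 640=-12.84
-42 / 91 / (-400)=3 / 2600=0.00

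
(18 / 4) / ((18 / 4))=1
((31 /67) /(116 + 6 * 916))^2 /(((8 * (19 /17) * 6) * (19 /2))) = 16337 /1224907725450624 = 0.00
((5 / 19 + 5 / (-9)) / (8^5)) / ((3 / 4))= -0.00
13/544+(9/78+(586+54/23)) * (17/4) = 406801443/162656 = 2500.99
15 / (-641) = -15 / 641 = -0.02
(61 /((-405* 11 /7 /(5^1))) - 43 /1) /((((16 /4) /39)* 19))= -125905 /5643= -22.31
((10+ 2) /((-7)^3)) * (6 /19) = -72 /6517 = -0.01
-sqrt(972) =-18 * sqrt(3) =-31.18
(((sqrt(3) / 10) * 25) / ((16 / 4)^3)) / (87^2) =5 * sqrt(3) / 968832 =0.00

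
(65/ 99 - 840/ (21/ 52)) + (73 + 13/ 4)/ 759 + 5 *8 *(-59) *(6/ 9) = -3652.58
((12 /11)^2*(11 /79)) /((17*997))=144 /14728681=0.00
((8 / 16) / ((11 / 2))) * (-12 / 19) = -0.06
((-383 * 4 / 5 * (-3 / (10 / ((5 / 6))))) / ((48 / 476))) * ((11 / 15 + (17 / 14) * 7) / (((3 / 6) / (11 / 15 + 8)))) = 1653852599 / 13500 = 122507.60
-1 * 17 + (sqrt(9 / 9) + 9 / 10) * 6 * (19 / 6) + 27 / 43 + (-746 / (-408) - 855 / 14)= -12131923 / 307020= -39.52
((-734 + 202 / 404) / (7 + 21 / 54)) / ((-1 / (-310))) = -4092930 / 133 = -30773.91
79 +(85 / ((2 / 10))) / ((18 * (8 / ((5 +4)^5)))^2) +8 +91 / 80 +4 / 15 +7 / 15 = 274423187639 / 3840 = 71464371.78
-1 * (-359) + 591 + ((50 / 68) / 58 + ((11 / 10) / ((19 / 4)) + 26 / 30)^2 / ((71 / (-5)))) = 2160605833007 / 2274494940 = 949.93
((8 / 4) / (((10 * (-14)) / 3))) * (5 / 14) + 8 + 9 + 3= 3917 / 196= 19.98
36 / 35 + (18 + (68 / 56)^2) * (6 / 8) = 61287 / 3920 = 15.63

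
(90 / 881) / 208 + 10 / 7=916555 / 641368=1.43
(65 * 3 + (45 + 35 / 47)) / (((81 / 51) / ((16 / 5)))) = 615536 / 1269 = 485.06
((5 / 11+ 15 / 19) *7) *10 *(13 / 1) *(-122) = -28865200 / 209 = -138111.00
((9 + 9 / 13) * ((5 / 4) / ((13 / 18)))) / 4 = 2835 / 676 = 4.19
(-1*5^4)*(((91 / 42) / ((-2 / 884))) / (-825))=-71825 / 99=-725.51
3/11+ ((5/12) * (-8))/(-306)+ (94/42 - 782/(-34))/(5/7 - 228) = 1386322/8032959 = 0.17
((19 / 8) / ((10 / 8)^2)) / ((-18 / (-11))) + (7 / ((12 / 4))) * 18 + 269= 70184 / 225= 311.93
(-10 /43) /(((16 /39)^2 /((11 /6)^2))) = -102245 /22016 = -4.64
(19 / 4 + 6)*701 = 30143 / 4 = 7535.75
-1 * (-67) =67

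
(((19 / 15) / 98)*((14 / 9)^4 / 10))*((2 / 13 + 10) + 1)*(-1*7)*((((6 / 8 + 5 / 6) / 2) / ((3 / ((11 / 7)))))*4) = -11285582 / 11514555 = -0.98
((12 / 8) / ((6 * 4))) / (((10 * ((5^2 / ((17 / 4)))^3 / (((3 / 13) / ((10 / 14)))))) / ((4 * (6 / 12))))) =0.00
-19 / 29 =-0.66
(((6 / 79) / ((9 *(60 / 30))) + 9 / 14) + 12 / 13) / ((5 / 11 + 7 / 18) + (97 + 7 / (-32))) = 35759856 / 2223377975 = 0.02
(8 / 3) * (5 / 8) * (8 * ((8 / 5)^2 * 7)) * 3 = 3584 / 5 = 716.80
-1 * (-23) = 23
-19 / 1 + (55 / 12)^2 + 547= 79057 / 144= 549.01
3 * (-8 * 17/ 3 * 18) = -2448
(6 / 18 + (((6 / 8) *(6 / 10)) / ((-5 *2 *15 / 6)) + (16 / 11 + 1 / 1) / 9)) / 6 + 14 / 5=286903 / 99000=2.90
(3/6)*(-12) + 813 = 807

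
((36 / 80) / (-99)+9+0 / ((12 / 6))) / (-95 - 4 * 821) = -1979 / 743380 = -0.00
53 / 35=1.51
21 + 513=534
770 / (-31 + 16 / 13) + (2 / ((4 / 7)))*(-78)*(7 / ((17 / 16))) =-12003082 / 6579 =-1824.45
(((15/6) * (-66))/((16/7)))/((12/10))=-1925/32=-60.16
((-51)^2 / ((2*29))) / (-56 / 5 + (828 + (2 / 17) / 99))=21887415 / 398656156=0.05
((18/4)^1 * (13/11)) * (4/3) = 78/11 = 7.09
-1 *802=-802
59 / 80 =0.74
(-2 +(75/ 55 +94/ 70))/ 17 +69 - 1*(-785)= 328806/ 385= 854.04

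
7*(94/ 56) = 47/ 4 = 11.75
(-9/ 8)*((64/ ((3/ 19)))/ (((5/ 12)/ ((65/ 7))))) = -71136/ 7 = -10162.29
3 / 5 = 0.60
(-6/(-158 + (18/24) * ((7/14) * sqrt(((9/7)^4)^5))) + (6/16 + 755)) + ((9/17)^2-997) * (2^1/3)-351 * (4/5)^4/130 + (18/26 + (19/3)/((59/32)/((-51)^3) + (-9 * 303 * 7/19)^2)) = 13673862118097498474554971866432798353/151057848901281514752708804825975000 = 90.52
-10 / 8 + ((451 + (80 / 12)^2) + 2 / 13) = 231355 / 468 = 494.35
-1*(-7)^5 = 16807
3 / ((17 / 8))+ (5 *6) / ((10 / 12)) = 636 / 17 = 37.41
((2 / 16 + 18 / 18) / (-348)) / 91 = -3 / 84448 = -0.00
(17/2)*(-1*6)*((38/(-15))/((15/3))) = 646/25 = 25.84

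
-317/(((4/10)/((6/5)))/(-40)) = 38040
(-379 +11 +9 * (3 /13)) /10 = -4757 /130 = -36.59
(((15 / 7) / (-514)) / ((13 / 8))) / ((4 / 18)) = -270 / 23387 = -0.01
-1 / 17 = -0.06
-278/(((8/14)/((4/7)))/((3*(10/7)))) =-8340/7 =-1191.43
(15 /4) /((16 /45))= 675 /64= 10.55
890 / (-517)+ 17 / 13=-2781 / 6721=-0.41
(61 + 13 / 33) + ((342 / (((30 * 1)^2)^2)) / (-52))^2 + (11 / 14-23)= 16518972600027797 / 421621200000000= 39.18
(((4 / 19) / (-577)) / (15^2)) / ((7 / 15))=-4 / 1151115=-0.00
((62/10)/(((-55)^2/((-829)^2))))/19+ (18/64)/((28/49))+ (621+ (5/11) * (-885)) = 10790740913/36784000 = 293.35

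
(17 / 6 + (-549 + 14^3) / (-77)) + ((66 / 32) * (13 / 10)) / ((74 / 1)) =-70118021 / 2735040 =-25.64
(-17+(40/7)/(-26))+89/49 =-9812/637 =-15.40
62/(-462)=-31/231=-0.13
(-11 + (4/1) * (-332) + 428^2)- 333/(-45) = 909262/5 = 181852.40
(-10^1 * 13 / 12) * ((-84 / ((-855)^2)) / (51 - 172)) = -182 / 17690805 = -0.00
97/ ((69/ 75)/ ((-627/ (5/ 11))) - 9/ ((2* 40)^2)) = -4281657600/ 91513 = -46787.42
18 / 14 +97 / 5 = 724 / 35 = 20.69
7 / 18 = 0.39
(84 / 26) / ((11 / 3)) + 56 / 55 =1358 / 715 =1.90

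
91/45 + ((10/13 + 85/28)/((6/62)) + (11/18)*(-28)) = 396869/16380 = 24.23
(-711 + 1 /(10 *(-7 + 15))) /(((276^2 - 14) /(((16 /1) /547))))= -56879 /208303070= -0.00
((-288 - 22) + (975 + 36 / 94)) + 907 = 1572.38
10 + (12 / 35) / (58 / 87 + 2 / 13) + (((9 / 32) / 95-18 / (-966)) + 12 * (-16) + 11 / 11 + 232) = 5035305 / 97888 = 51.44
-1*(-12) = 12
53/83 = 0.64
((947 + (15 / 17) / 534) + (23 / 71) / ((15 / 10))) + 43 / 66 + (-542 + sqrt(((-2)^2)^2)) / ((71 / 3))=1093190599 / 1181653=925.14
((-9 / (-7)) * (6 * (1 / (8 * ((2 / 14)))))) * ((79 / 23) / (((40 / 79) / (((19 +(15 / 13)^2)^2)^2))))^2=79810017361437947951546851204922112 / 8800134656447553397225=9069181379283.09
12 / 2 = 6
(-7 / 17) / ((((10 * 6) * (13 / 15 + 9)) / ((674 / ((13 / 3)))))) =-7077 / 65416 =-0.11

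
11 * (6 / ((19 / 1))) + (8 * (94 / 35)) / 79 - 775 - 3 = -40675452 / 52535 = -774.25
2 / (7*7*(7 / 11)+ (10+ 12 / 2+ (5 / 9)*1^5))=99 / 2363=0.04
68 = 68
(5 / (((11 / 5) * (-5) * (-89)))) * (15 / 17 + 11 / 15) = 0.01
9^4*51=334611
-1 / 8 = -0.12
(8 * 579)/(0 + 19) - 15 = 4347/19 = 228.79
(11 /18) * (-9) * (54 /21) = -99 /7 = -14.14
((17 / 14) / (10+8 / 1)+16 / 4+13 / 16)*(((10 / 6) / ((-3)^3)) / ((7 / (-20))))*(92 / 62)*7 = 2828425 / 316386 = 8.94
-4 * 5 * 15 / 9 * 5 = -500 / 3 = -166.67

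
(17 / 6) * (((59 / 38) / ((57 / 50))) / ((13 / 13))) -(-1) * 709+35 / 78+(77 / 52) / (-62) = 7471487131 / 10474776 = 713.28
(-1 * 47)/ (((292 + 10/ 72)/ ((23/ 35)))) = -38916/ 368095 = -0.11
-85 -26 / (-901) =-76559 / 901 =-84.97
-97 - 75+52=-120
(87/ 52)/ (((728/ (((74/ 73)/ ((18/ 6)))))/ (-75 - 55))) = -5365/ 53144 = -0.10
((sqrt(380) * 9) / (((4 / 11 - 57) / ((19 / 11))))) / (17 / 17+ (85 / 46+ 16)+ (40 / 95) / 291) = -86982228 * sqrt(95) / 2986668853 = -0.28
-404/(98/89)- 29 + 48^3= 5399609/49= 110196.10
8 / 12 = 2 / 3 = 0.67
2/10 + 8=41/5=8.20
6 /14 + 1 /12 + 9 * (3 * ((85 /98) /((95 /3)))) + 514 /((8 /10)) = 643.75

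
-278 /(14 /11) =-1529 /7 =-218.43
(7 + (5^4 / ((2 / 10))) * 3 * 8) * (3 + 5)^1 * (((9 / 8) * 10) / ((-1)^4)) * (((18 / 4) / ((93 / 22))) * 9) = 2004937110 / 31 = 64675390.65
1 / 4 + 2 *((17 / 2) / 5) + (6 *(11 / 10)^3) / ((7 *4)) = 55093 / 14000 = 3.94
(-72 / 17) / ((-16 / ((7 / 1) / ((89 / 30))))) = 945 / 1513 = 0.62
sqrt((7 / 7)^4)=1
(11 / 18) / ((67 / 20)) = 110 / 603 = 0.18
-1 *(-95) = 95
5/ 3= 1.67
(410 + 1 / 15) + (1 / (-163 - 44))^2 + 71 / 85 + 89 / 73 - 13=21223510865 / 53175609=399.12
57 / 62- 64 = -3911 / 62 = -63.08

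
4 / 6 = 2 / 3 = 0.67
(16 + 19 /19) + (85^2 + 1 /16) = 115873 /16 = 7242.06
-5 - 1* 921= -926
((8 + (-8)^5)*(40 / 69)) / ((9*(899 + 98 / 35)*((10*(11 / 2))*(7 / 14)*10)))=-29120 / 3422331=-0.01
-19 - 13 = -32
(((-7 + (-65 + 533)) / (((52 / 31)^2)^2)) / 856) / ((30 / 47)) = 0.11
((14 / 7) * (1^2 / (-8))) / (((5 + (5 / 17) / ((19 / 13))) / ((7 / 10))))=-0.03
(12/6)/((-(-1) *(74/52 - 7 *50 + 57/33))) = -572/99199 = -0.01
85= 85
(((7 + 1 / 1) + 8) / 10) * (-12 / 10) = -1.92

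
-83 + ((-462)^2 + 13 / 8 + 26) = 1707109 / 8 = 213388.62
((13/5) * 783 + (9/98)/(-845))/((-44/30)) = -1388.05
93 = 93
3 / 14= 0.21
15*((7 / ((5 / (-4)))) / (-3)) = 28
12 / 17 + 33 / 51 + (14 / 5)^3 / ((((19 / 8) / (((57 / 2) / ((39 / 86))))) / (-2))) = -32056449 / 27625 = -1160.41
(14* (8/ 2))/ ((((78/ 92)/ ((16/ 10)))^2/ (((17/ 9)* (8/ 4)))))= 257847296/ 342225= 753.44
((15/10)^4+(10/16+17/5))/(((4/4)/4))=727/20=36.35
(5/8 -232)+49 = -1459/8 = -182.38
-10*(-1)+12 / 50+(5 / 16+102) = 45021 / 400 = 112.55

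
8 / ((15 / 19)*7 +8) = 152 / 257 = 0.59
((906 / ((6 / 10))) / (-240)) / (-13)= 151 / 312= 0.48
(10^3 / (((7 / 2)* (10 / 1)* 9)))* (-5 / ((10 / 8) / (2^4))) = -12800 / 63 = -203.17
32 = 32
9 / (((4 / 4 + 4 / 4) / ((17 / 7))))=153 / 14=10.93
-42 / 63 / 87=-2 / 261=-0.01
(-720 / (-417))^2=57600 / 19321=2.98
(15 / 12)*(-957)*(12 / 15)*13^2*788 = -127445604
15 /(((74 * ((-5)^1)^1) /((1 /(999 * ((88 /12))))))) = -1 /180708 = -0.00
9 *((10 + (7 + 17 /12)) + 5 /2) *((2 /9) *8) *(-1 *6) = -2008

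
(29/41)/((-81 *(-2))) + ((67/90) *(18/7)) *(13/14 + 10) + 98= 96762548/813645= 118.92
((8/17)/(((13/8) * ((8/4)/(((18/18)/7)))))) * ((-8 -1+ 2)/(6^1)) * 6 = -0.14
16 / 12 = 4 / 3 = 1.33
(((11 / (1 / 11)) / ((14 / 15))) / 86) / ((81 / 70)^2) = 105875 / 94041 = 1.13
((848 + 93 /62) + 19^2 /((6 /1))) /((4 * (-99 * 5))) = -2729 /5940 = -0.46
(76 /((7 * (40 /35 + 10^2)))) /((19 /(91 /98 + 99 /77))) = 31 /2478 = 0.01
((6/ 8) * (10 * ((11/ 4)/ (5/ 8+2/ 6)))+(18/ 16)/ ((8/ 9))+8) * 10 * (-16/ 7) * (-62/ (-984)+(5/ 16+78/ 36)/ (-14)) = 101741155/ 1267392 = 80.28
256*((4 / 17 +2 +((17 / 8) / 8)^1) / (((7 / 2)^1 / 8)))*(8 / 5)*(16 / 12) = 1857536 / 595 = 3121.91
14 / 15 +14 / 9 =112 / 45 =2.49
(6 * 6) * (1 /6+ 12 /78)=150 /13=11.54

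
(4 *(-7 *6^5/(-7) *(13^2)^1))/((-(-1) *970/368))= 1994247.39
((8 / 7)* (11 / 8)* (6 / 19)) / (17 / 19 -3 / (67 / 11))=2211 / 1792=1.23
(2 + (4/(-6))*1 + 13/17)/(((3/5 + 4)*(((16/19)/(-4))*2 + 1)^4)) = 69721735/17173893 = 4.06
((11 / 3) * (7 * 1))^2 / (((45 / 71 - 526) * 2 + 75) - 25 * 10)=-420959 / 783243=-0.54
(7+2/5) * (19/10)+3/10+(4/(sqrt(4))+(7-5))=459/25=18.36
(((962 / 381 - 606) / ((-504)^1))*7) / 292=57481 / 2002536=0.03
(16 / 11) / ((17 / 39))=3.34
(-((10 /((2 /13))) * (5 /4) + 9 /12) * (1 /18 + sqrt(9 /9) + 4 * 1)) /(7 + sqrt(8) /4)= -52234 /873 + 3731 * sqrt(2) /873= -53.79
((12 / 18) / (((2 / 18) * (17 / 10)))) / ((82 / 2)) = 60 / 697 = 0.09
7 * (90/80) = 63/8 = 7.88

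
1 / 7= 0.14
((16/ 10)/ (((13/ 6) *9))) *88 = 1408/ 195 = 7.22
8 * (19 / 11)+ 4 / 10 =782 / 55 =14.22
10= 10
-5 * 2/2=-5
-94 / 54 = -1.74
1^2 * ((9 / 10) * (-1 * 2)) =-9 / 5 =-1.80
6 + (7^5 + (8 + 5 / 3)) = 50468 / 3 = 16822.67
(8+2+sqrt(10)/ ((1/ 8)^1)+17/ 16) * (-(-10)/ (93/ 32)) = 1180/ 31+2560 * sqrt(10)/ 93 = 125.11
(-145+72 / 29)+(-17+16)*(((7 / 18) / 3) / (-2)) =-446161 / 3132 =-142.45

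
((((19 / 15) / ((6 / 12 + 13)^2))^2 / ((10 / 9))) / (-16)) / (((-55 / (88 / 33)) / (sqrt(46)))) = 1444 * sqrt(46) / 10960970625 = 0.00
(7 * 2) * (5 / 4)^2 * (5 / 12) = 875 / 96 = 9.11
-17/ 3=-5.67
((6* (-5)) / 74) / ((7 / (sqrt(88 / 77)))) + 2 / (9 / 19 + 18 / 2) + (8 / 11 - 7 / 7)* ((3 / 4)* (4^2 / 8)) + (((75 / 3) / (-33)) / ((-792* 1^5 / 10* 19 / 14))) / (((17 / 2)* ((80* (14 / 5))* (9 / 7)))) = -300835241 / 1519547040 - 30* sqrt(14) / 1813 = -0.26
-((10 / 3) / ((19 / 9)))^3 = -27000 / 6859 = -3.94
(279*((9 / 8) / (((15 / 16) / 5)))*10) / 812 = 4185 / 203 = 20.62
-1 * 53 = -53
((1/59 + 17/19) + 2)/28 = 816/7847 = 0.10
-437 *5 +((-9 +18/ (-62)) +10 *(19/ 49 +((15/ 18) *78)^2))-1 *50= 40009.59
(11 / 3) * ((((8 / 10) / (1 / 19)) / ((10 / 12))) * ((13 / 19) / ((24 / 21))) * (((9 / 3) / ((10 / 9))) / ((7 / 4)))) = 7722 / 125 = 61.78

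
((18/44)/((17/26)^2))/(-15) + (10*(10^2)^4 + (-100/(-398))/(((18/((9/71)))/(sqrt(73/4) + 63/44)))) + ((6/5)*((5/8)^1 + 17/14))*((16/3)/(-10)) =25*sqrt(73)/28258 + 31441263661063043801/31441263700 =999999998.77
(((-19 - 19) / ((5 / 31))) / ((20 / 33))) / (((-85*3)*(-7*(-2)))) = 0.11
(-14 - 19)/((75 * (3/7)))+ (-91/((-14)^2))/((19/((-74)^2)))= -1345016/9975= -134.84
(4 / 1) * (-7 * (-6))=168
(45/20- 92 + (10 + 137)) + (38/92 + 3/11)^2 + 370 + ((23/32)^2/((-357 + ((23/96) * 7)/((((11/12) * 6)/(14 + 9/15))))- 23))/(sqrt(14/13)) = 427.72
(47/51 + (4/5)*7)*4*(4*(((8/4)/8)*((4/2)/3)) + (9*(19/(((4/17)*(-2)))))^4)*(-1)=-454812339749.15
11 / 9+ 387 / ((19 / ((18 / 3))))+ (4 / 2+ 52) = 30341 / 171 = 177.43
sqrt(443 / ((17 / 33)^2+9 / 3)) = 33 * sqrt(393827) / 1778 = 11.65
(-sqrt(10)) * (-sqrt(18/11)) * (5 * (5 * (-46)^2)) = 317400 * sqrt(55)/11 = 213991.04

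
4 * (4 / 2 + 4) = 24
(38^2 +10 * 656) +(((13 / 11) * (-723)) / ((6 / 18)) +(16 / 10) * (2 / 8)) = 299257 / 55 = 5441.04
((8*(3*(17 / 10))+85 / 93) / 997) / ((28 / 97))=268787 / 1854420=0.14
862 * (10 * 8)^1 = 68960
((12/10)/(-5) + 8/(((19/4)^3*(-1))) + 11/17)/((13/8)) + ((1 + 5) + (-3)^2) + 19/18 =853190291/52471350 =16.26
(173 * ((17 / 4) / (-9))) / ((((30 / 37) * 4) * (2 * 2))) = -108817 / 17280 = -6.30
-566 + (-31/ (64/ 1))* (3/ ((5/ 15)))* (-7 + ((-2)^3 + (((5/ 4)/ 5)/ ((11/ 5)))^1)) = -501.10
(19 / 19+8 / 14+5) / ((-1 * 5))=-46 / 35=-1.31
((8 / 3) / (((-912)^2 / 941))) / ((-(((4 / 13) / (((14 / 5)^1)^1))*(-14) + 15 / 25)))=61165 / 19026144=0.00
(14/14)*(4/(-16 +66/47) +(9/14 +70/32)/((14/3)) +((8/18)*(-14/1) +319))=30930281/98784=313.11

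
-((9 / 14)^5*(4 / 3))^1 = -19683 / 134456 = -0.15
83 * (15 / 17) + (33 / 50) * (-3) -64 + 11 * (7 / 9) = 120953 / 7650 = 15.81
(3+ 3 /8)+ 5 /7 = 229 /56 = 4.09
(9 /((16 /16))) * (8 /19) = 72 /19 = 3.79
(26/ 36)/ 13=1/ 18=0.06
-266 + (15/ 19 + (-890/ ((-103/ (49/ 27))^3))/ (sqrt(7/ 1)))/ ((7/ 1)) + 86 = -23925/ 133 + 2136890 * sqrt(7)/ 21508145541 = -179.89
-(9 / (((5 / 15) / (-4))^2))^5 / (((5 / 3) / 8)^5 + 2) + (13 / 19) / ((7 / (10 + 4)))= -553139683910311855833758 / 302639087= -1827720567734569.78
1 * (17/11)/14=17/154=0.11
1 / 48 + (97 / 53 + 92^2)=21537125 / 2544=8465.85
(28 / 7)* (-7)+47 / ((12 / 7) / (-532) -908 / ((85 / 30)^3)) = -5328055537 / 182609907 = -29.18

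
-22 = -22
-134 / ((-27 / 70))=9380 / 27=347.41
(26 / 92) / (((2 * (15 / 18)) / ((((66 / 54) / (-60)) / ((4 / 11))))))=-1573 / 165600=-0.01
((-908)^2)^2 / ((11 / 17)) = 11555595084032 / 11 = 1050508644002.91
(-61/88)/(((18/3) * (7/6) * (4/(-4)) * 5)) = 0.02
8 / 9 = 0.89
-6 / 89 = -0.07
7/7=1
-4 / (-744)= 1 / 186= 0.01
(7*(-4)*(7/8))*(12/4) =-147/2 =-73.50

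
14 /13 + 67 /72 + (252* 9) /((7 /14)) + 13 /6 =4249603 /936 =4540.17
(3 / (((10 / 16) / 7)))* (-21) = -3528 / 5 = -705.60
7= 7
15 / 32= 0.47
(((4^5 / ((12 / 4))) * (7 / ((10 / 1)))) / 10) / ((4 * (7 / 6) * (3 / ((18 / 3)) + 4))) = 256 / 225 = 1.14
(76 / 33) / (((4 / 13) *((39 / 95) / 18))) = 3610 / 11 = 328.18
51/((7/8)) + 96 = 1080/7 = 154.29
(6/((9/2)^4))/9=32/19683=0.00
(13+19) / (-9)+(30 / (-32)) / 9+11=1057 / 144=7.34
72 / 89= 0.81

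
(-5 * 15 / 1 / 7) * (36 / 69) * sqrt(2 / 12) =-150 * sqrt(6) / 161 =-2.28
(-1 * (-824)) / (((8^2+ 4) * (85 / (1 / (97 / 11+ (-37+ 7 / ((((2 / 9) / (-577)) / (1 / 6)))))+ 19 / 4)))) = 263251211 / 388783030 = 0.68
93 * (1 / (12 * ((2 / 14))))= 217 / 4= 54.25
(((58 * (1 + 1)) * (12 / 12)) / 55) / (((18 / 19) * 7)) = 1102 / 3465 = 0.32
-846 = -846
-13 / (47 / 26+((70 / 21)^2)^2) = -27378 / 263807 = -0.10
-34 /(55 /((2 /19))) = -68 /1045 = -0.07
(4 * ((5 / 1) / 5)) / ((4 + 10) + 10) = 1 / 6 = 0.17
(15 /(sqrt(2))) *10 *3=225 *sqrt(2)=318.20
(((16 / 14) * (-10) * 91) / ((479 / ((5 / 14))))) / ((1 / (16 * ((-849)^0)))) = -41600 / 3353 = -12.41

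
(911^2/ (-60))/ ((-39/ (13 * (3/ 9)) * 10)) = 829921/ 5400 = 153.69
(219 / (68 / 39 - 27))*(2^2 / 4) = -8541 / 985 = -8.67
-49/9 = -5.44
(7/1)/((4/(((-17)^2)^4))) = 48830302087/4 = 12207575521.75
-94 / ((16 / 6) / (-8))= 282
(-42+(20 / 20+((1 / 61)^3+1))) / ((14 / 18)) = -81713151 / 1588867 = -51.43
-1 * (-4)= 4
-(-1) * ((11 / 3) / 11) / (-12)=-1 / 36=-0.03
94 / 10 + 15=122 / 5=24.40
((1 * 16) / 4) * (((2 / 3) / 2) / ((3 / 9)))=4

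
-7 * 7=-49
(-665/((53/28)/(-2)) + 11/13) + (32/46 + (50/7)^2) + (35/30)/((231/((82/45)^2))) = 117564750532661/155669438925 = 755.22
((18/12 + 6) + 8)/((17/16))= 248/17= 14.59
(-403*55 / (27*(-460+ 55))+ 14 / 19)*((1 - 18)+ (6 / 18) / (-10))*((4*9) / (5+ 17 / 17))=-282.46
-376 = -376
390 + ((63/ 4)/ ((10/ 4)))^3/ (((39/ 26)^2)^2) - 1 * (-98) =537.39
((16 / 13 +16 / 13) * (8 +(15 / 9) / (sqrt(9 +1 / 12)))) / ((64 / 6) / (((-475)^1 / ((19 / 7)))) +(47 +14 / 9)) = 168000 * sqrt(327) / 108229043 +403200 / 992927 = 0.43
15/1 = 15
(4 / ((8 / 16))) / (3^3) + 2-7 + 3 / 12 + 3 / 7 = -3043 / 756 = -4.03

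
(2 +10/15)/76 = 2/57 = 0.04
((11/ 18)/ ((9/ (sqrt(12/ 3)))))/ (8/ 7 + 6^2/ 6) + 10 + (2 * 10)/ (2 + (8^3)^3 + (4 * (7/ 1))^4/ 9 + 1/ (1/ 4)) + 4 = 34309610801287/ 2447362880550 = 14.02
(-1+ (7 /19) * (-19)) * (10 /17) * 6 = -480 /17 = -28.24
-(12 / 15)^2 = -16 / 25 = -0.64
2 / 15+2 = 32 / 15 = 2.13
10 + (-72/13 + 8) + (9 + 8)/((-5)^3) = 20029/1625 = 12.33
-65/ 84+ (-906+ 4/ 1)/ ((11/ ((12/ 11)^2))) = -999737/ 10164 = -98.36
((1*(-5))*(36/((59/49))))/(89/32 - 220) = 13440/19529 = 0.69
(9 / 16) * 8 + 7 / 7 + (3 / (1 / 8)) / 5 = 103 / 10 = 10.30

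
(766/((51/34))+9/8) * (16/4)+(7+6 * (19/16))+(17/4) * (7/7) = 49573/24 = 2065.54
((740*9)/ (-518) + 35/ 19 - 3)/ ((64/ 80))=-2330/ 133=-17.52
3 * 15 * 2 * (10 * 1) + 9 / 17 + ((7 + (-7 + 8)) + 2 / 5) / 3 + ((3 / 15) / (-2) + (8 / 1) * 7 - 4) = 162389 / 170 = 955.23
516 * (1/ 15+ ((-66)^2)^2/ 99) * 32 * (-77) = -1218431471488/ 5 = -243686294297.60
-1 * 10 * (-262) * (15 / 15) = 2620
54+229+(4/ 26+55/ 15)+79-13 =13760/ 39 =352.82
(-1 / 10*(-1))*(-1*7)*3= -21 / 10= -2.10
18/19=0.95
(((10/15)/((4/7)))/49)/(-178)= -1/7476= -0.00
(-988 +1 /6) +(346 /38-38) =-115907 /114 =-1016.73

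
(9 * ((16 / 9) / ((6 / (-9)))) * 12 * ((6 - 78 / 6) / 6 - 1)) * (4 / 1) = 2496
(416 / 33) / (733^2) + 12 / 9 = 23641132 / 17730537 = 1.33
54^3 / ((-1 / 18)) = -2834352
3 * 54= 162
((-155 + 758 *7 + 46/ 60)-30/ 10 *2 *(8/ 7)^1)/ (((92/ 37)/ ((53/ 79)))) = 2118725191/ 1526280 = 1388.16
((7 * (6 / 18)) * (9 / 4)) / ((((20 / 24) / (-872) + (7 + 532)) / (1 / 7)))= 3924 / 2820043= 0.00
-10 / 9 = -1.11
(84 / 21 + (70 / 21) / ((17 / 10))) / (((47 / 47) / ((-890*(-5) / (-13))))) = -1352800 / 663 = -2040.42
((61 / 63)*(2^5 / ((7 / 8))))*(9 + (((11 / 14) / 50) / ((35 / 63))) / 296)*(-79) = -39940296072 / 1586375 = -25177.08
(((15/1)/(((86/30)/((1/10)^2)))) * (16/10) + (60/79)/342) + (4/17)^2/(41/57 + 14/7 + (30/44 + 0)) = 24396172724/238664200965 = 0.10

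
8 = 8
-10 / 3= -3.33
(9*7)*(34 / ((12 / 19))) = 6783 / 2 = 3391.50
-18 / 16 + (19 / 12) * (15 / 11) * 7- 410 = -34849 / 88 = -396.01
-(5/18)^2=-25/324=-0.08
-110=-110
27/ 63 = 3/ 7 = 0.43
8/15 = 0.53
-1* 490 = -490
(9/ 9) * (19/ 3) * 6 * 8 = 304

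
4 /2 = 2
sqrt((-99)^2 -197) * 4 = 392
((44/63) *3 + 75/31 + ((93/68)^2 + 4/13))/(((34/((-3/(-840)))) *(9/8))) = 261906551/419113487520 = 0.00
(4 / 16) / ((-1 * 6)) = -0.04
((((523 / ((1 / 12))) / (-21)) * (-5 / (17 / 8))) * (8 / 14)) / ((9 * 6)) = 167360 / 22491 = 7.44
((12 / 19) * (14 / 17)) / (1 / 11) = 1848 / 323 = 5.72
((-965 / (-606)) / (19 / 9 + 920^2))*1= 2895 / 1538759038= 0.00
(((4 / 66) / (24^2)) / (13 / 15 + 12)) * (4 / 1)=5 / 152856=0.00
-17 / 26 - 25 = -667 / 26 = -25.65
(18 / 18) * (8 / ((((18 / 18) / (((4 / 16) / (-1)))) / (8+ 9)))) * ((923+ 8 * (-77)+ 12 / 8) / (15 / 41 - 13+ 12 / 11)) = 4730539 / 5206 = 908.67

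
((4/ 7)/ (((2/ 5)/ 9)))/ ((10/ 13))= 117/ 7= 16.71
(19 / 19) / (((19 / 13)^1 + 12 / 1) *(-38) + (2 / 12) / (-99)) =-7722 / 3950113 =-0.00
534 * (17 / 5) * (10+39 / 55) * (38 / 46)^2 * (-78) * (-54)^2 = -439030606309776 / 145475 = -3017911024.64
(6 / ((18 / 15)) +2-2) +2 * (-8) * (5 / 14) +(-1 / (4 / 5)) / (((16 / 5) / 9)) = -1895 / 448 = -4.23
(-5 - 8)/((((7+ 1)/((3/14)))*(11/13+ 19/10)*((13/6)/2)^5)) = -155520/1830101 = -0.08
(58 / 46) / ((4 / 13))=377 / 92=4.10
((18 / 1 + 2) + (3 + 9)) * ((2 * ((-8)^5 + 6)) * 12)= -25161216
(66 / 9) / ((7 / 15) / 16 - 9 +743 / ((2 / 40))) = 1760 / 3564247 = 0.00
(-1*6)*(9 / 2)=-27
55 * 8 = 440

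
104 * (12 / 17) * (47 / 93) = 19552 / 527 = 37.10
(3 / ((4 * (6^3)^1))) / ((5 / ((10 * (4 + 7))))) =11 / 144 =0.08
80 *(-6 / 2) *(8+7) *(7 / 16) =-1575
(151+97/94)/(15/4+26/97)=2772454/73273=37.84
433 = 433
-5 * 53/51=-265/51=-5.20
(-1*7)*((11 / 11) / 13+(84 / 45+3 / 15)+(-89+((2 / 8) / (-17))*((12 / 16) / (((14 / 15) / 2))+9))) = 32305963 / 53040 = 609.09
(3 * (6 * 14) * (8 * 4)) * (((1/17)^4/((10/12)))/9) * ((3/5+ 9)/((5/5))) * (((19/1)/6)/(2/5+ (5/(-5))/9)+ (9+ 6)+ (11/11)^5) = 90445824/27144325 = 3.33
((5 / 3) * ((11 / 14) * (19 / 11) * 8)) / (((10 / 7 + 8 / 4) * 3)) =95 / 54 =1.76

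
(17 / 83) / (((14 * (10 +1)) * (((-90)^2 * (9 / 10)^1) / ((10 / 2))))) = 17 / 18636156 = 0.00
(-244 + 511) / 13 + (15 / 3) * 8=787 / 13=60.54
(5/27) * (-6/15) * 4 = -8/27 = -0.30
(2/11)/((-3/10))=-20/33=-0.61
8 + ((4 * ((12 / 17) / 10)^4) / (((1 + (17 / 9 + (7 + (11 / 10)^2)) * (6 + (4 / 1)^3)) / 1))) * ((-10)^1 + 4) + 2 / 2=5986544597253 / 665171684125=9.00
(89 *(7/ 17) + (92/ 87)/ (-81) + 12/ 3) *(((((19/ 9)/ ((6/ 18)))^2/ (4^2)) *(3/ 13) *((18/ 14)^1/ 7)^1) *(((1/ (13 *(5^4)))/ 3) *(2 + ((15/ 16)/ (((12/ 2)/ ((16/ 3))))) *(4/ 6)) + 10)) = 3855153694175389/ 89284996710000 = 43.18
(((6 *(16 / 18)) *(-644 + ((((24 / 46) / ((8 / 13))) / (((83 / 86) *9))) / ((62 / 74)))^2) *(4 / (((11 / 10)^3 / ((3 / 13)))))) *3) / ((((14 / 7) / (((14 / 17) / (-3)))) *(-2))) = -4546764775872928000 / 9271459019827719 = -490.40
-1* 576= -576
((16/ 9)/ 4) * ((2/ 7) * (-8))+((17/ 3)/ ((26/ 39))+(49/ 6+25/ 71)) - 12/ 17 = 1163201/ 76041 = 15.30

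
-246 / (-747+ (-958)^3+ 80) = 246 / 879218579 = 0.00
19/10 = 1.90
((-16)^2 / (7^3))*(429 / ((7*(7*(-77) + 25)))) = -54912 / 617057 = -0.09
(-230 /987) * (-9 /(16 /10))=1725 /1316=1.31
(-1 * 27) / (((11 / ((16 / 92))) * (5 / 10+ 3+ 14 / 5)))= -120 / 1771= -0.07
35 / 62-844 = -52293 / 62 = -843.44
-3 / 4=-0.75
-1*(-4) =4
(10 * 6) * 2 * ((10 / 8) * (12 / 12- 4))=-450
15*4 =60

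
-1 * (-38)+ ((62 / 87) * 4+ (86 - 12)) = 9992 / 87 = 114.85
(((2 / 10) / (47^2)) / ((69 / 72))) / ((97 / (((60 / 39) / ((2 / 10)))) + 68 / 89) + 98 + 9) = 42720 / 54431012503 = 0.00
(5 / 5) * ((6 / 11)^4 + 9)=133065 / 14641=9.09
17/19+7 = 150/19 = 7.89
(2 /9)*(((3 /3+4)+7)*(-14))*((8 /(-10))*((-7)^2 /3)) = 21952 /45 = 487.82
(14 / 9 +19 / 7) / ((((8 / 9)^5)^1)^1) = 1764909 / 229376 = 7.69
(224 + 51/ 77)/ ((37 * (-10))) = -0.61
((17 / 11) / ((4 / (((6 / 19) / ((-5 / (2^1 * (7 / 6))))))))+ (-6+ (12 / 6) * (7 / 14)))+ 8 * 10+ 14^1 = 185891 / 2090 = 88.94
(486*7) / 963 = 378 / 107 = 3.53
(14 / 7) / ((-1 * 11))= -2 / 11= -0.18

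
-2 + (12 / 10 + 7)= 31 / 5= 6.20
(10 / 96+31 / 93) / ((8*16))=7 / 2048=0.00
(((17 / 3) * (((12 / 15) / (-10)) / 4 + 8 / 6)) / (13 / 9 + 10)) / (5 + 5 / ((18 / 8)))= 30141 / 334750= 0.09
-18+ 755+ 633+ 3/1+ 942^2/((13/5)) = 4454669/13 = 342666.85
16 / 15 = 1.07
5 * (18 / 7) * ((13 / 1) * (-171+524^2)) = 321053850 / 7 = 45864835.71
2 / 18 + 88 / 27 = 91 / 27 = 3.37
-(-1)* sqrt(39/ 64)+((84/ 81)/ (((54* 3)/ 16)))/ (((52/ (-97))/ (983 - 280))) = -3818696/ 28431+sqrt(39)/ 8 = -133.53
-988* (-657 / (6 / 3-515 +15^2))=-18031 / 8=-2253.88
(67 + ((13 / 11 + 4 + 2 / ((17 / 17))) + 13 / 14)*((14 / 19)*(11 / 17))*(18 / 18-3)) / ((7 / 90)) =1722870 / 2261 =761.99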